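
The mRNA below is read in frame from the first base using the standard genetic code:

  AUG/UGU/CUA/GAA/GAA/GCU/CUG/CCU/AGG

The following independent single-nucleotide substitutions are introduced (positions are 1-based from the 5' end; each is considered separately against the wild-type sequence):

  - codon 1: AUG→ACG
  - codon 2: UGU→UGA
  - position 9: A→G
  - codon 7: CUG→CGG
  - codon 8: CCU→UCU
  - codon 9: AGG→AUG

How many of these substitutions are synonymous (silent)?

1

Codon 1: AUG (Met) → ACG (Thr) — missense.
Codon 2: UGU (Cys) → UGA (Stop) — nonsense.
Codon 3: CUA (Leu) → CUG (Leu) — synonymous.
Codon 7: CUG (Leu) → CGG (Arg) — missense.
Codon 8: CCU (Pro) → UCU (Ser) — missense.
Codon 9: AGG (Arg) → AUG (Met) — missense.
Synonymous: 1 of 6.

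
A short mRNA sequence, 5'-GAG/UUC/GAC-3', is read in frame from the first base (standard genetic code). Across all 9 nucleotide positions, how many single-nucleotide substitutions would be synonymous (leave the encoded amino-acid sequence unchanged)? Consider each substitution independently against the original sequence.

3

Codon 1 (GAG, Glu): 1 synonymous substitution.
Codon 2 (UUC, Phe): 1 synonymous substitution.
Codon 3 (GAC, Asp): 1 synonymous substitution.
Total: 1 + 1 + 1 = 3.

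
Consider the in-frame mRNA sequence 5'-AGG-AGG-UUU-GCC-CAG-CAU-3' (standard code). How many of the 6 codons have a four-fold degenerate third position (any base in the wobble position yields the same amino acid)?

1

Codon 1 AGG (Arg): third position 2-fold.
Codon 2 AGG (Arg): third position 2-fold.
Codon 3 UUU (Phe): third position 2-fold.
Codon 4 GCC (Ala): third position 4-fold.
Codon 5 CAG (Gln): third position 2-fold.
Codon 6 CAU (His): third position 2-fold.
Four-fold degenerate third positions: 1.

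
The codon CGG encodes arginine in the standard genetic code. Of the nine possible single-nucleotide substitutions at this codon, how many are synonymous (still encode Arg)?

4

Position 1: AGG → 1 synonymous.
Position 2: none → 0 synonymous.
Position 3: CGU, CGC, CGA → 3 synonymous.
Total: 1 + 0 + 3 = 4.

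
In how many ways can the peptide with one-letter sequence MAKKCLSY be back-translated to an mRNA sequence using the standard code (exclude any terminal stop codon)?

2304

Met: 1 codon.
Ala: 4 codons.
Lys: 2 codons.
Lys: 2 codons.
Cys: 2 codons.
Leu: 6 codons.
Ser: 6 codons.
Tyr: 2 codons.
1 × 4 × 2 × 2 × 2 × 6 × 6 × 2 = 2304.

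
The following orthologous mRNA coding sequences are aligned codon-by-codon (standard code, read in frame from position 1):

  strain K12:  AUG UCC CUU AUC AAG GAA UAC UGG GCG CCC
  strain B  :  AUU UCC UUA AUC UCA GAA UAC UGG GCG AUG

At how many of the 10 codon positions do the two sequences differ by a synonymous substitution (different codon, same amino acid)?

1

Codon 1: AUG Met / AUU Ile — nonsynonymous.
Codon 2: UCC Ser / UCC Ser — identical.
Codon 3: CUU Leu / UUA Leu — synonymous.
Codon 4: AUC Ile / AUC Ile — identical.
Codon 5: AAG Lys / UCA Ser — nonsynonymous.
Codon 6: GAA Glu / GAA Glu — identical.
Codon 7: UAC Tyr / UAC Tyr — identical.
Codon 8: UGG Trp / UGG Trp — identical.
Codon 9: GCG Ala / GCG Ala — identical.
Codon 10: CCC Pro / AUG Met — nonsynonymous.
Synonymous differences: 1.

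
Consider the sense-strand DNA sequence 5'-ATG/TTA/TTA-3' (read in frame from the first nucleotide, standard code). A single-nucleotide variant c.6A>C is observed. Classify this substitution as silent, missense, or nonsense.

Position 6 falls in codon 2: TTA → Leu.
After the substitution the codon is TTC → Phe.
Leu ≠ Phe, so this is a missense mutation.

missense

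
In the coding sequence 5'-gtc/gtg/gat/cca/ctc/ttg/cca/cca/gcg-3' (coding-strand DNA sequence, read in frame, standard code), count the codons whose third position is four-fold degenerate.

Codon 1 GTC (Val): third position 4-fold.
Codon 2 GTG (Val): third position 4-fold.
Codon 3 GAT (Asp): third position 2-fold.
Codon 4 CCA (Pro): third position 4-fold.
Codon 5 CTC (Leu): third position 4-fold.
Codon 6 TTG (Leu): third position 2-fold.
Codon 7 CCA (Pro): third position 4-fold.
Codon 8 CCA (Pro): third position 4-fold.
Codon 9 GCG (Ala): third position 4-fold.
Four-fold degenerate third positions: 7.

7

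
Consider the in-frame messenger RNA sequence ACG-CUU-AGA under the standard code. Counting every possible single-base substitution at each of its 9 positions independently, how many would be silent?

Codon 1 (ACG, Thr): 3 synonymous substitutions.
Codon 2 (CUU, Leu): 3 synonymous substitutions.
Codon 3 (AGA, Arg): 2 synonymous substitutions.
Total: 3 + 3 + 2 = 8.

8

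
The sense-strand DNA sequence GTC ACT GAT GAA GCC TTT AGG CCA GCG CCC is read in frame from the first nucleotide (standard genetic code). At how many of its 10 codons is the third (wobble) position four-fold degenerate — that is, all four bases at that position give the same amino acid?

6

Codon 1 GTC (Val): third position 4-fold.
Codon 2 ACT (Thr): third position 4-fold.
Codon 3 GAT (Asp): third position 2-fold.
Codon 4 GAA (Glu): third position 2-fold.
Codon 5 GCC (Ala): third position 4-fold.
Codon 6 TTT (Phe): third position 2-fold.
Codon 7 AGG (Arg): third position 2-fold.
Codon 8 CCA (Pro): third position 4-fold.
Codon 9 GCG (Ala): third position 4-fold.
Codon 10 CCC (Pro): third position 4-fold.
Four-fold degenerate third positions: 6.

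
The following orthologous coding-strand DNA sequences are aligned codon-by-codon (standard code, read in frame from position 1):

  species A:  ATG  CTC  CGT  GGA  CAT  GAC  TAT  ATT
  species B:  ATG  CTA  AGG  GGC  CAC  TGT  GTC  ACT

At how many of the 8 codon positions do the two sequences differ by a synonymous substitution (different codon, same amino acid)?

4

Codon 1: ATG Met / ATG Met — identical.
Codon 2: CTC Leu / CTA Leu — synonymous.
Codon 3: CGT Arg / AGG Arg — synonymous.
Codon 4: GGA Gly / GGC Gly — synonymous.
Codon 5: CAT His / CAC His — synonymous.
Codon 6: GAC Asp / TGT Cys — nonsynonymous.
Codon 7: TAT Tyr / GTC Val — nonsynonymous.
Codon 8: ATT Ile / ACT Thr — nonsynonymous.
Synonymous differences: 4.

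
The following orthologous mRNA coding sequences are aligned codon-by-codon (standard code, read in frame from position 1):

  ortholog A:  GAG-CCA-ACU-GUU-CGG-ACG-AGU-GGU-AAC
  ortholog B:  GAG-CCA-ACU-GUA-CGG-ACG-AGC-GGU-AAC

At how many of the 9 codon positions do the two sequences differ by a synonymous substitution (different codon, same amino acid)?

2

Codon 1: GAG Glu / GAG Glu — identical.
Codon 2: CCA Pro / CCA Pro — identical.
Codon 3: ACU Thr / ACU Thr — identical.
Codon 4: GUU Val / GUA Val — synonymous.
Codon 5: CGG Arg / CGG Arg — identical.
Codon 6: ACG Thr / ACG Thr — identical.
Codon 7: AGU Ser / AGC Ser — synonymous.
Codon 8: GGU Gly / GGU Gly — identical.
Codon 9: AAC Asn / AAC Asn — identical.
Synonymous differences: 2.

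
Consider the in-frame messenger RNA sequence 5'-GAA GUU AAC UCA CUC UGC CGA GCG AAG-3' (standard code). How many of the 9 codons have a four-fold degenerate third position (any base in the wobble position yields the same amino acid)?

5

Codon 1 GAA (Glu): third position 2-fold.
Codon 2 GUU (Val): third position 4-fold.
Codon 3 AAC (Asn): third position 2-fold.
Codon 4 UCA (Ser): third position 4-fold.
Codon 5 CUC (Leu): third position 4-fold.
Codon 6 UGC (Cys): third position 2-fold.
Codon 7 CGA (Arg): third position 4-fold.
Codon 8 GCG (Ala): third position 4-fold.
Codon 9 AAG (Lys): third position 2-fold.
Four-fold degenerate third positions: 5.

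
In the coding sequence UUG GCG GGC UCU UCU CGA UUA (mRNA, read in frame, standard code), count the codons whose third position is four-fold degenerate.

5

Codon 1 UUG (Leu): third position 2-fold.
Codon 2 GCG (Ala): third position 4-fold.
Codon 3 GGC (Gly): third position 4-fold.
Codon 4 UCU (Ser): third position 4-fold.
Codon 5 UCU (Ser): third position 4-fold.
Codon 6 CGA (Arg): third position 4-fold.
Codon 7 UUA (Leu): third position 2-fold.
Four-fold degenerate third positions: 5.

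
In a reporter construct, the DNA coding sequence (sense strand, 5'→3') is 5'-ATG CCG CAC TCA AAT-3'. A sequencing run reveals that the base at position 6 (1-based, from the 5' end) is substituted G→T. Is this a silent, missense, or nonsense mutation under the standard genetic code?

silent

Position 6 falls in codon 2: CCG → Pro.
After the substitution the codon is CCT → Pro.
Both encode Pro, so the change is synonymous.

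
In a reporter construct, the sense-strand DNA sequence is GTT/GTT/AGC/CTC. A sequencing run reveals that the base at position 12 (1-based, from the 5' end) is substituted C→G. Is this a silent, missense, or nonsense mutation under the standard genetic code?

silent

Position 12 falls in codon 4: CTC → Leu.
After the substitution the codon is CTG → Leu.
Both encode Leu, so the change is synonymous.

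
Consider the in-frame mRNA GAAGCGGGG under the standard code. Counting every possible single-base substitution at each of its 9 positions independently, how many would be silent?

7

Codon 1 (GAA, Glu): 1 synonymous substitution.
Codon 2 (GCG, Ala): 3 synonymous substitutions.
Codon 3 (GGG, Gly): 3 synonymous substitutions.
Total: 1 + 3 + 3 = 7.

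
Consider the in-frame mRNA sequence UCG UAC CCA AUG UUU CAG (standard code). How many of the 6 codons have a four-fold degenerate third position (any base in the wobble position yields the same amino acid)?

Codon 1 UCG (Ser): third position 4-fold.
Codon 2 UAC (Tyr): third position 2-fold.
Codon 3 CCA (Pro): third position 4-fold.
Codon 4 AUG (Met): third position 1-fold.
Codon 5 UUU (Phe): third position 2-fold.
Codon 6 CAG (Gln): third position 2-fold.
Four-fold degenerate third positions: 2.

2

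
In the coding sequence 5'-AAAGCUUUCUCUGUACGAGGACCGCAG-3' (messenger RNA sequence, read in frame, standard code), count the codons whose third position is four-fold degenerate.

6

Codon 1 AAA (Lys): third position 2-fold.
Codon 2 GCU (Ala): third position 4-fold.
Codon 3 UUC (Phe): third position 2-fold.
Codon 4 UCU (Ser): third position 4-fold.
Codon 5 GUA (Val): third position 4-fold.
Codon 6 CGA (Arg): third position 4-fold.
Codon 7 GGA (Gly): third position 4-fold.
Codon 8 CCG (Pro): third position 4-fold.
Codon 9 CAG (Gln): third position 2-fold.
Four-fold degenerate third positions: 6.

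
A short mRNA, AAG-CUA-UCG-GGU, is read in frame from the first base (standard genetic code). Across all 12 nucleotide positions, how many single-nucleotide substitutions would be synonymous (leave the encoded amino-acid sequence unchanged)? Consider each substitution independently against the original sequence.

Codon 1 (AAG, Lys): 1 synonymous substitution.
Codon 2 (CUA, Leu): 4 synonymous substitutions.
Codon 3 (UCG, Ser): 3 synonymous substitutions.
Codon 4 (GGU, Gly): 3 synonymous substitutions.
Total: 1 + 4 + 3 + 3 = 11.

11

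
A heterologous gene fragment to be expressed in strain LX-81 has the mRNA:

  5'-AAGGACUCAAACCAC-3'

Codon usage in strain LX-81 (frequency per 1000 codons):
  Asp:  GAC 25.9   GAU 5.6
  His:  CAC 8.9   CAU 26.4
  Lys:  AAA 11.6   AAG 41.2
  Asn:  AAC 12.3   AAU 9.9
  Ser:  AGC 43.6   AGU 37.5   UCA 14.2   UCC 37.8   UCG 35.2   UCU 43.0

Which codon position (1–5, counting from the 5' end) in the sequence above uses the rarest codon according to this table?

Codon 1 AAG (Lys): 41.2 per 1000.
Codon 2 GAC (Asp): 25.9 per 1000.
Codon 3 UCA (Ser): 14.2 per 1000.
Codon 4 AAC (Asn): 12.3 per 1000.
Codon 5 CAC (His): 8.9 per 1000.
Lowest frequency is 8.9 at codon 5.

5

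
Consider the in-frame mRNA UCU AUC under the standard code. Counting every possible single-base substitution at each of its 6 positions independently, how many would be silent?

5

Codon 1 (UCU, Ser): 3 synonymous substitutions.
Codon 2 (AUC, Ile): 2 synonymous substitutions.
Total: 3 + 2 = 5.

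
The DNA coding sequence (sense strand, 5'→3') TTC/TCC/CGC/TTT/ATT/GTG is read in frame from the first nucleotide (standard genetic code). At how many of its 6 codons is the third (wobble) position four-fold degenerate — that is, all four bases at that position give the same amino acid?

Codon 1 TTC (Phe): third position 2-fold.
Codon 2 TCC (Ser): third position 4-fold.
Codon 3 CGC (Arg): third position 4-fold.
Codon 4 TTT (Phe): third position 2-fold.
Codon 5 ATT (Ile): third position 3-fold.
Codon 6 GTG (Val): third position 4-fold.
Four-fold degenerate third positions: 3.

3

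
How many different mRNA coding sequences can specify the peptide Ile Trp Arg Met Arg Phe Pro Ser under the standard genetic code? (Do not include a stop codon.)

5184

Ile: 3 codons.
Trp: 1 codon.
Arg: 6 codons.
Met: 1 codon.
Arg: 6 codons.
Phe: 2 codons.
Pro: 4 codons.
Ser: 6 codons.
3 × 1 × 6 × 1 × 6 × 2 × 4 × 6 = 5184.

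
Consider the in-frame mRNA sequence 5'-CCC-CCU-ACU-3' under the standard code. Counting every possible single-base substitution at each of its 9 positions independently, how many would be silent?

Codon 1 (CCC, Pro): 3 synonymous substitutions.
Codon 2 (CCU, Pro): 3 synonymous substitutions.
Codon 3 (ACU, Thr): 3 synonymous substitutions.
Total: 3 + 3 + 3 = 9.

9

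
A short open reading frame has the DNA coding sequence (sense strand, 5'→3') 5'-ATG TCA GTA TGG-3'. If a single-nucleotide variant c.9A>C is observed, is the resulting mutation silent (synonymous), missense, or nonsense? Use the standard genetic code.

silent

Position 9 falls in codon 3: GTA → Val.
After the substitution the codon is GTC → Val.
Both encode Val, so the change is synonymous.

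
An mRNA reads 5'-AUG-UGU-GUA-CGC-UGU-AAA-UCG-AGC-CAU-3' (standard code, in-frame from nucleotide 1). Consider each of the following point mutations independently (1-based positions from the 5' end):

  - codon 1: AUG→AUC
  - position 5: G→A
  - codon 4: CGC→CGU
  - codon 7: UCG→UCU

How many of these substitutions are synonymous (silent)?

Codon 1: AUG (Met) → AUC (Ile) — missense.
Codon 2: UGU (Cys) → UAU (Tyr) — missense.
Codon 4: CGC (Arg) → CGU (Arg) — synonymous.
Codon 7: UCG (Ser) → UCU (Ser) — synonymous.
Synonymous: 2 of 4.

2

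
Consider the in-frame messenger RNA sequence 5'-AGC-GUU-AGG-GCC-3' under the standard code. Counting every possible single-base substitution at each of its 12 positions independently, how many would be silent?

Codon 1 (AGC, Ser): 1 synonymous substitution.
Codon 2 (GUU, Val): 3 synonymous substitutions.
Codon 3 (AGG, Arg): 2 synonymous substitutions.
Codon 4 (GCC, Ala): 3 synonymous substitutions.
Total: 1 + 3 + 2 + 3 = 9.

9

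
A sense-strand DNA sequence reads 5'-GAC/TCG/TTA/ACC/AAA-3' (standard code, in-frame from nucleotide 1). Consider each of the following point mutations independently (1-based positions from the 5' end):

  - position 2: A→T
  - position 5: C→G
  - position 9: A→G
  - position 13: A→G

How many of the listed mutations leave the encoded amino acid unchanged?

1

Codon 1: GAC (Asp) → GTC (Val) — missense.
Codon 2: TCG (Ser) → TGG (Trp) — missense.
Codon 3: TTA (Leu) → TTG (Leu) — synonymous.
Codon 5: AAA (Lys) → GAA (Glu) — missense.
Synonymous: 1 of 4.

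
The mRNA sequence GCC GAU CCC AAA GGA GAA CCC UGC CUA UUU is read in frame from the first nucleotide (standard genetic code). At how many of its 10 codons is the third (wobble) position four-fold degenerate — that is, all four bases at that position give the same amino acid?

5

Codon 1 GCC (Ala): third position 4-fold.
Codon 2 GAU (Asp): third position 2-fold.
Codon 3 CCC (Pro): third position 4-fold.
Codon 4 AAA (Lys): third position 2-fold.
Codon 5 GGA (Gly): third position 4-fold.
Codon 6 GAA (Glu): third position 2-fold.
Codon 7 CCC (Pro): third position 4-fold.
Codon 8 UGC (Cys): third position 2-fold.
Codon 9 CUA (Leu): third position 4-fold.
Codon 10 UUU (Phe): third position 2-fold.
Four-fold degenerate third positions: 5.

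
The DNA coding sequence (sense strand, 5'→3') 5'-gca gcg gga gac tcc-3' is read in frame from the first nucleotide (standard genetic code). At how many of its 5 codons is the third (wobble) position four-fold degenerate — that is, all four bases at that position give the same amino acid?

Codon 1 GCA (Ala): third position 4-fold.
Codon 2 GCG (Ala): third position 4-fold.
Codon 3 GGA (Gly): third position 4-fold.
Codon 4 GAC (Asp): third position 2-fold.
Codon 5 TCC (Ser): third position 4-fold.
Four-fold degenerate third positions: 4.

4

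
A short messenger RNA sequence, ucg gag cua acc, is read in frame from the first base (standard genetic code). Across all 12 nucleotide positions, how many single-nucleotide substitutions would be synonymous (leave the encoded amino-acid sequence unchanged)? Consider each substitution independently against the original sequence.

Codon 1 (UCG, Ser): 3 synonymous substitutions.
Codon 2 (GAG, Glu): 1 synonymous substitution.
Codon 3 (CUA, Leu): 4 synonymous substitutions.
Codon 4 (ACC, Thr): 3 synonymous substitutions.
Total: 3 + 1 + 4 + 3 = 11.

11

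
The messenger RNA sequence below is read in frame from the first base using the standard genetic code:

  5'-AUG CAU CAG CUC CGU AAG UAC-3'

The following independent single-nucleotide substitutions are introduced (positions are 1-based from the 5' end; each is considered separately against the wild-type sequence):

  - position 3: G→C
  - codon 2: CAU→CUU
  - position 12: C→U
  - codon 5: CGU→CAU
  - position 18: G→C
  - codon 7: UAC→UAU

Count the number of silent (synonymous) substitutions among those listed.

2

Codon 1: AUG (Met) → AUC (Ile) — missense.
Codon 2: CAU (His) → CUU (Leu) — missense.
Codon 4: CUC (Leu) → CUU (Leu) — synonymous.
Codon 5: CGU (Arg) → CAU (His) — missense.
Codon 6: AAG (Lys) → AAC (Asn) — missense.
Codon 7: UAC (Tyr) → UAU (Tyr) — synonymous.
Synonymous: 2 of 6.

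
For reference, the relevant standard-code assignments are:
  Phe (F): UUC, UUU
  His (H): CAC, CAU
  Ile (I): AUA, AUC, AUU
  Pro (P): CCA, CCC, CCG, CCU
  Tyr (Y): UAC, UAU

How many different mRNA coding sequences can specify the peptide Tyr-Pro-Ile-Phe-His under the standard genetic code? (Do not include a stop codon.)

96

Tyr: 2 codons.
Pro: 4 codons.
Ile: 3 codons.
Phe: 2 codons.
His: 2 codons.
2 × 4 × 3 × 2 × 2 = 96.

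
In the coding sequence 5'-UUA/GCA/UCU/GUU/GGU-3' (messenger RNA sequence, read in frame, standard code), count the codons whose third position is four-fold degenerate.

Codon 1 UUA (Leu): third position 2-fold.
Codon 2 GCA (Ala): third position 4-fold.
Codon 3 UCU (Ser): third position 4-fold.
Codon 4 GUU (Val): third position 4-fold.
Codon 5 GGU (Gly): third position 4-fold.
Four-fold degenerate third positions: 4.

4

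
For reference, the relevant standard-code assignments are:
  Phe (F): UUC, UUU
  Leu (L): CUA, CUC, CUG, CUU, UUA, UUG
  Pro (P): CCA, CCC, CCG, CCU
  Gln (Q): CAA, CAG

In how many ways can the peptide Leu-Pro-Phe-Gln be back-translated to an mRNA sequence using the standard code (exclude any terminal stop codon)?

Leu: 6 codons.
Pro: 4 codons.
Phe: 2 codons.
Gln: 2 codons.
6 × 4 × 2 × 2 = 96.

96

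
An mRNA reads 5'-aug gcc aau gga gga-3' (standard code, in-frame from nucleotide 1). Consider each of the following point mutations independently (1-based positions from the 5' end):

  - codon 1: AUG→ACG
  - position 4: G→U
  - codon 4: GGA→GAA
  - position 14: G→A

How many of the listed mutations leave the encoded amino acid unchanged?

Codon 1: AUG (Met) → ACG (Thr) — missense.
Codon 2: GCC (Ala) → UCC (Ser) — missense.
Codon 4: GGA (Gly) → GAA (Glu) — missense.
Codon 5: GGA (Gly) → GAA (Glu) — missense.
Synonymous: 0 of 4.

0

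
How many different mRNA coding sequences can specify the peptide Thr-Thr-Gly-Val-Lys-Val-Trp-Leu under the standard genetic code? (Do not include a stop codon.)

12288

Thr: 4 codons.
Thr: 4 codons.
Gly: 4 codons.
Val: 4 codons.
Lys: 2 codons.
Val: 4 codons.
Trp: 1 codon.
Leu: 6 codons.
4 × 4 × 4 × 4 × 2 × 4 × 1 × 6 = 12288.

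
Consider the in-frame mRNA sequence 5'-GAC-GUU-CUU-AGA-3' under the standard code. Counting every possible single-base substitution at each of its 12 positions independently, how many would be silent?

Codon 1 (GAC, Asp): 1 synonymous substitution.
Codon 2 (GUU, Val): 3 synonymous substitutions.
Codon 3 (CUU, Leu): 3 synonymous substitutions.
Codon 4 (AGA, Arg): 2 synonymous substitutions.
Total: 1 + 3 + 3 + 2 = 9.

9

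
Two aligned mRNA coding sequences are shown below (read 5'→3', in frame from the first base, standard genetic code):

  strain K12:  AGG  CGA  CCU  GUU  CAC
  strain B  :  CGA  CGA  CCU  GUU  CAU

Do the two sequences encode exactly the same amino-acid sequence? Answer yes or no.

Codon 1: AGG Arg / CGA Arg — synonymous.
Codon 2: CGA Arg / CGA Arg — identical.
Codon 3: CCU Pro / CCU Pro — identical.
Codon 4: GUU Val / GUU Val — identical.
Codon 5: CAC His / CAU His — synonymous.
Nonsynonymous differences: 0 → same protein.

yes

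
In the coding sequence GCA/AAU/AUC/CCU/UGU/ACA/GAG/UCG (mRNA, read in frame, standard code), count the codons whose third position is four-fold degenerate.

4

Codon 1 GCA (Ala): third position 4-fold.
Codon 2 AAU (Asn): third position 2-fold.
Codon 3 AUC (Ile): third position 3-fold.
Codon 4 CCU (Pro): third position 4-fold.
Codon 5 UGU (Cys): third position 2-fold.
Codon 6 ACA (Thr): third position 4-fold.
Codon 7 GAG (Glu): third position 2-fold.
Codon 8 UCG (Ser): third position 4-fold.
Four-fold degenerate third positions: 4.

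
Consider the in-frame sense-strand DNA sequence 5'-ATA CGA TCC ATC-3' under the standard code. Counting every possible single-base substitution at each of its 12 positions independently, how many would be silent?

Codon 1 (ATA, Ile): 2 synonymous substitutions.
Codon 2 (CGA, Arg): 4 synonymous substitutions.
Codon 3 (TCC, Ser): 3 synonymous substitutions.
Codon 4 (ATC, Ile): 2 synonymous substitutions.
Total: 2 + 4 + 3 + 2 = 11.

11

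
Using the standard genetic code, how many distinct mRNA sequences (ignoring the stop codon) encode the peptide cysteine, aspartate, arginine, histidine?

48

Cys: 2 codons.
Asp: 2 codons.
Arg: 6 codons.
His: 2 codons.
2 × 2 × 6 × 2 = 48.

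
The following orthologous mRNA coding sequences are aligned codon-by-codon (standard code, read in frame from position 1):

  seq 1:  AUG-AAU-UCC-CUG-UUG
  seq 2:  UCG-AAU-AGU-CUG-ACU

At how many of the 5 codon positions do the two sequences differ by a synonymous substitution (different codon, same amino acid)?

Codon 1: AUG Met / UCG Ser — nonsynonymous.
Codon 2: AAU Asn / AAU Asn — identical.
Codon 3: UCC Ser / AGU Ser — synonymous.
Codon 4: CUG Leu / CUG Leu — identical.
Codon 5: UUG Leu / ACU Thr — nonsynonymous.
Synonymous differences: 1.

1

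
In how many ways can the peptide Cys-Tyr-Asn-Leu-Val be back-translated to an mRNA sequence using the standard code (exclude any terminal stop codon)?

192

Cys: 2 codons.
Tyr: 2 codons.
Asn: 2 codons.
Leu: 6 codons.
Val: 4 codons.
2 × 2 × 2 × 6 × 4 = 192.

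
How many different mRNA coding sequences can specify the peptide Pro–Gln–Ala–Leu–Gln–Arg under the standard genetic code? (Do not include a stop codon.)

Pro: 4 codons.
Gln: 2 codons.
Ala: 4 codons.
Leu: 6 codons.
Gln: 2 codons.
Arg: 6 codons.
4 × 2 × 4 × 6 × 2 × 6 = 2304.

2304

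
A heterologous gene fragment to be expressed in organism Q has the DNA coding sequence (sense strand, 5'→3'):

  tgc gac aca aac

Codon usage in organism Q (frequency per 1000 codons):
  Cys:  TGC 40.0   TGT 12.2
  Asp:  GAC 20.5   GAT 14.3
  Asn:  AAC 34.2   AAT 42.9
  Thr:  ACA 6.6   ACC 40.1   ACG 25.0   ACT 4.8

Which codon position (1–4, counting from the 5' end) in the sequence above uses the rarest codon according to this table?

Codon 1 TGC (Cys): 40.0 per 1000.
Codon 2 GAC (Asp): 20.5 per 1000.
Codon 3 ACA (Thr): 6.6 per 1000.
Codon 4 AAC (Asn): 34.2 per 1000.
Lowest frequency is 6.6 at codon 3.

3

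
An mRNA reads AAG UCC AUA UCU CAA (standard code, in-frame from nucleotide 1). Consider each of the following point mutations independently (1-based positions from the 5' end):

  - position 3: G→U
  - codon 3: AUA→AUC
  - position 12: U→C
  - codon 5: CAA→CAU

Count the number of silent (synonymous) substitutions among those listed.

2

Codon 1: AAG (Lys) → AAU (Asn) — missense.
Codon 3: AUA (Ile) → AUC (Ile) — synonymous.
Codon 4: UCU (Ser) → UCC (Ser) — synonymous.
Codon 5: CAA (Gln) → CAU (His) — missense.
Synonymous: 2 of 4.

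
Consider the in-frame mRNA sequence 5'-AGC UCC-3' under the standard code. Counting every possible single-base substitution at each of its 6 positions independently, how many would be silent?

Codon 1 (AGC, Ser): 1 synonymous substitution.
Codon 2 (UCC, Ser): 3 synonymous substitutions.
Total: 1 + 3 = 4.

4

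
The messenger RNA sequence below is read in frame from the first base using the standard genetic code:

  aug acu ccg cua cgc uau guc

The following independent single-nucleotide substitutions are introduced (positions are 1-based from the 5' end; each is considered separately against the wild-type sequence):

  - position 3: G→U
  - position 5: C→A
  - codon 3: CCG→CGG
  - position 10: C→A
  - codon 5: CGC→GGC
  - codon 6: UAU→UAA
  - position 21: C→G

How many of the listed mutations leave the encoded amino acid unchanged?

1

Codon 1: AUG (Met) → AUU (Ile) — missense.
Codon 2: ACU (Thr) → AAU (Asn) — missense.
Codon 3: CCG (Pro) → CGG (Arg) — missense.
Codon 4: CUA (Leu) → AUA (Ile) — missense.
Codon 5: CGC (Arg) → GGC (Gly) — missense.
Codon 6: UAU (Tyr) → UAA (Stop) — nonsense.
Codon 7: GUC (Val) → GUG (Val) — synonymous.
Synonymous: 1 of 7.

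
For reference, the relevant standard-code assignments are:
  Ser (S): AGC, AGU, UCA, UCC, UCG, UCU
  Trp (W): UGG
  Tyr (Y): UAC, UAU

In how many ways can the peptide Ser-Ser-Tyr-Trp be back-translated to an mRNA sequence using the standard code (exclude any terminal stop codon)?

72

Ser: 6 codons.
Ser: 6 codons.
Tyr: 2 codons.
Trp: 1 codon.
6 × 6 × 2 × 1 = 72.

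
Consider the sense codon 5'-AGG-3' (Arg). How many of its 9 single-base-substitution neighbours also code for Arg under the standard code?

Position 1: CGG → 1 synonymous.
Position 2: none → 0 synonymous.
Position 3: AGA → 1 synonymous.
Total: 1 + 0 + 1 = 2.

2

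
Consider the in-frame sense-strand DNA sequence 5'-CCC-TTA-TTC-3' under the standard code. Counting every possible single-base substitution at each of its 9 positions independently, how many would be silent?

6

Codon 1 (CCC, Pro): 3 synonymous substitutions.
Codon 2 (TTA, Leu): 2 synonymous substitutions.
Codon 3 (TTC, Phe): 1 synonymous substitution.
Total: 3 + 2 + 1 = 6.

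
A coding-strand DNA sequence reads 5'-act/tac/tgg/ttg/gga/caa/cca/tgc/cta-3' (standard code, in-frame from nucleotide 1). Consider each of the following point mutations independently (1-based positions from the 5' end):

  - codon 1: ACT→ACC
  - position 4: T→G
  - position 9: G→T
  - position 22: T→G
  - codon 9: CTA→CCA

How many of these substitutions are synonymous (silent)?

1

Codon 1: ACT (Thr) → ACC (Thr) — synonymous.
Codon 2: TAC (Tyr) → GAC (Asp) — missense.
Codon 3: TGG (Trp) → TGT (Cys) — missense.
Codon 8: TGC (Cys) → GGC (Gly) — missense.
Codon 9: CTA (Leu) → CCA (Pro) — missense.
Synonymous: 1 of 5.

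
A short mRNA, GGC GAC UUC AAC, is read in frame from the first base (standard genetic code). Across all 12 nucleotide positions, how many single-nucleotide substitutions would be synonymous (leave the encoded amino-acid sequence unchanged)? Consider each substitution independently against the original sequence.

Codon 1 (GGC, Gly): 3 synonymous substitutions.
Codon 2 (GAC, Asp): 1 synonymous substitution.
Codon 3 (UUC, Phe): 1 synonymous substitution.
Codon 4 (AAC, Asn): 1 synonymous substitution.
Total: 3 + 1 + 1 + 1 = 6.

6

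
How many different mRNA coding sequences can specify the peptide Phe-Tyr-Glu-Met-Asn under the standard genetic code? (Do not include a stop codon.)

16

Phe: 2 codons.
Tyr: 2 codons.
Glu: 2 codons.
Met: 1 codon.
Asn: 2 codons.
2 × 2 × 2 × 1 × 2 = 16.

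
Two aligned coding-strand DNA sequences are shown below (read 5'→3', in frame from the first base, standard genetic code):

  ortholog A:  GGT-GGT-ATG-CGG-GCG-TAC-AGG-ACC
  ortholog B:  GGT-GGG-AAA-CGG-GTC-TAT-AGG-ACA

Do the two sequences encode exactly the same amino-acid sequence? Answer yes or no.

Codon 1: GGT Gly / GGT Gly — identical.
Codon 2: GGT Gly / GGG Gly — synonymous.
Codon 3: ATG Met / AAA Lys — nonsynonymous.
Codon 4: CGG Arg / CGG Arg — identical.
Codon 5: GCG Ala / GTC Val — nonsynonymous.
Codon 6: TAC Tyr / TAT Tyr — synonymous.
Codon 7: AGG Arg / AGG Arg — identical.
Codon 8: ACC Thr / ACA Thr — synonymous.
Nonsynonymous differences: 2 → different protein.

no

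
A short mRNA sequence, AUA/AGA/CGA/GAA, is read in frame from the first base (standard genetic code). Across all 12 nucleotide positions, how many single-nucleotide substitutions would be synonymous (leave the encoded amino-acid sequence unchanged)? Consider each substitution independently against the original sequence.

Codon 1 (AUA, Ile): 2 synonymous substitutions.
Codon 2 (AGA, Arg): 2 synonymous substitutions.
Codon 3 (CGA, Arg): 4 synonymous substitutions.
Codon 4 (GAA, Glu): 1 synonymous substitution.
Total: 2 + 2 + 4 + 1 = 9.

9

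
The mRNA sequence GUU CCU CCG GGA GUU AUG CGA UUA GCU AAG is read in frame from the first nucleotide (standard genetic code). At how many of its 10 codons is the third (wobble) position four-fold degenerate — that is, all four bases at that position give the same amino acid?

7

Codon 1 GUU (Val): third position 4-fold.
Codon 2 CCU (Pro): third position 4-fold.
Codon 3 CCG (Pro): third position 4-fold.
Codon 4 GGA (Gly): third position 4-fold.
Codon 5 GUU (Val): third position 4-fold.
Codon 6 AUG (Met): third position 1-fold.
Codon 7 CGA (Arg): third position 4-fold.
Codon 8 UUA (Leu): third position 2-fold.
Codon 9 GCU (Ala): third position 4-fold.
Codon 10 AAG (Lys): third position 2-fold.
Four-fold degenerate third positions: 7.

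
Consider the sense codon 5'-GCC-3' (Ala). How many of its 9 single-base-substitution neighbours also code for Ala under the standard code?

3

Position 1: none → 0 synonymous.
Position 2: none → 0 synonymous.
Position 3: GCT, GCA, GCG → 3 synonymous.
Total: 0 + 0 + 3 = 3.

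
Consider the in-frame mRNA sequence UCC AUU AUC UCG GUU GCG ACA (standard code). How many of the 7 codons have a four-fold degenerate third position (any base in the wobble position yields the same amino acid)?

Codon 1 UCC (Ser): third position 4-fold.
Codon 2 AUU (Ile): third position 3-fold.
Codon 3 AUC (Ile): third position 3-fold.
Codon 4 UCG (Ser): third position 4-fold.
Codon 5 GUU (Val): third position 4-fold.
Codon 6 GCG (Ala): third position 4-fold.
Codon 7 ACA (Thr): third position 4-fold.
Four-fold degenerate third positions: 5.

5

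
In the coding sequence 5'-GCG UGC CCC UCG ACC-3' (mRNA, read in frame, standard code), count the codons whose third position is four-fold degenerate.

Codon 1 GCG (Ala): third position 4-fold.
Codon 2 UGC (Cys): third position 2-fold.
Codon 3 CCC (Pro): third position 4-fold.
Codon 4 UCG (Ser): third position 4-fold.
Codon 5 ACC (Thr): third position 4-fold.
Four-fold degenerate third positions: 4.

4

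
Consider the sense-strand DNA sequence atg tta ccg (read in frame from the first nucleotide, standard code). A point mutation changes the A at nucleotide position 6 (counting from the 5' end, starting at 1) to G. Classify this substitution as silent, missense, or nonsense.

Position 6 falls in codon 2: TTA → Leu.
After the substitution the codon is TTG → Leu.
Both encode Leu, so the change is synonymous.

silent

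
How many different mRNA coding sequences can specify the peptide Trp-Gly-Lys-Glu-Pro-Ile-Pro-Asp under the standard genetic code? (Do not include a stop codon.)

Trp: 1 codon.
Gly: 4 codons.
Lys: 2 codons.
Glu: 2 codons.
Pro: 4 codons.
Ile: 3 codons.
Pro: 4 codons.
Asp: 2 codons.
1 × 4 × 2 × 2 × 4 × 3 × 4 × 2 = 1536.

1536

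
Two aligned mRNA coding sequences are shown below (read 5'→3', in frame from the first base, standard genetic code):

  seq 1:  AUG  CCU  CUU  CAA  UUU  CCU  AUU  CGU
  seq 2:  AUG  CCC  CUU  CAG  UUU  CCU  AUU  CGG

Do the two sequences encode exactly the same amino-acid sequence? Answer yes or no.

yes

Codon 1: AUG Met / AUG Met — identical.
Codon 2: CCU Pro / CCC Pro — synonymous.
Codon 3: CUU Leu / CUU Leu — identical.
Codon 4: CAA Gln / CAG Gln — synonymous.
Codon 5: UUU Phe / UUU Phe — identical.
Codon 6: CCU Pro / CCU Pro — identical.
Codon 7: AUU Ile / AUU Ile — identical.
Codon 8: CGU Arg / CGG Arg — synonymous.
Nonsynonymous differences: 0 → same protein.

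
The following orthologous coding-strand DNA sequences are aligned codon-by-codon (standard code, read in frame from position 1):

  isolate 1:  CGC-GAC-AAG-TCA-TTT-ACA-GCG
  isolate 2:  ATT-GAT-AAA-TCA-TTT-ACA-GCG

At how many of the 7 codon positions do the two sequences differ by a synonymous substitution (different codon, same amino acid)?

2

Codon 1: CGC Arg / ATT Ile — nonsynonymous.
Codon 2: GAC Asp / GAT Asp — synonymous.
Codon 3: AAG Lys / AAA Lys — synonymous.
Codon 4: TCA Ser / TCA Ser — identical.
Codon 5: TTT Phe / TTT Phe — identical.
Codon 6: ACA Thr / ACA Thr — identical.
Codon 7: GCG Ala / GCG Ala — identical.
Synonymous differences: 2.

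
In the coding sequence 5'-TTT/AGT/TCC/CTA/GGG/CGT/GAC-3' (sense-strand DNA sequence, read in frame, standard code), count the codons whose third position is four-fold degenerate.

Codon 1 TTT (Phe): third position 2-fold.
Codon 2 AGT (Ser): third position 2-fold.
Codon 3 TCC (Ser): third position 4-fold.
Codon 4 CTA (Leu): third position 4-fold.
Codon 5 GGG (Gly): third position 4-fold.
Codon 6 CGT (Arg): third position 4-fold.
Codon 7 GAC (Asp): third position 2-fold.
Four-fold degenerate third positions: 4.

4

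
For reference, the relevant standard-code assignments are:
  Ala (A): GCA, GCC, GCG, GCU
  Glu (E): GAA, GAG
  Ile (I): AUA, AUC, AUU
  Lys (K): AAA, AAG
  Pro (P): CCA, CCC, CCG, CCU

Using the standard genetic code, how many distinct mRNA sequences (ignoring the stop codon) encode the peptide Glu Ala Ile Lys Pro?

192

Glu: 2 codons.
Ala: 4 codons.
Ile: 3 codons.
Lys: 2 codons.
Pro: 4 codons.
2 × 4 × 3 × 2 × 4 = 192.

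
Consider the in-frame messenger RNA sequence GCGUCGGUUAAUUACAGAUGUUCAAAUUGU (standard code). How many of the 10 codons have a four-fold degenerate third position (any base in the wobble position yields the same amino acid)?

4

Codon 1 GCG (Ala): third position 4-fold.
Codon 2 UCG (Ser): third position 4-fold.
Codon 3 GUU (Val): third position 4-fold.
Codon 4 AAU (Asn): third position 2-fold.
Codon 5 UAC (Tyr): third position 2-fold.
Codon 6 AGA (Arg): third position 2-fold.
Codon 7 UGU (Cys): third position 2-fold.
Codon 8 UCA (Ser): third position 4-fold.
Codon 9 AAU (Asn): third position 2-fold.
Codon 10 UGU (Cys): third position 2-fold.
Four-fold degenerate third positions: 4.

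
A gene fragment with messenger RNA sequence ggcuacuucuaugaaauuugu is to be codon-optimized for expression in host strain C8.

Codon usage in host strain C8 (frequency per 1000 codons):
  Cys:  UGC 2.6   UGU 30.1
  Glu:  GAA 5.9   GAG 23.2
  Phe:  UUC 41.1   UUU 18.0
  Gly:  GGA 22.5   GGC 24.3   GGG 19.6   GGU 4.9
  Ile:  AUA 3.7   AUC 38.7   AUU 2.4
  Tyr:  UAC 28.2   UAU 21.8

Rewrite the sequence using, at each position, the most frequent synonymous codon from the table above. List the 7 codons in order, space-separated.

GGC UAC UUC UAC GAG AUC UGU

Codon 1 (Gly): best is GGC at 24.3.
Codon 2 (Tyr): best is UAC at 28.2.
Codon 3 (Phe): best is UUC at 41.1.
Codon 4 (Tyr): best is UAC at 28.2.
Codon 5 (Glu): best is GAG at 23.2.
Codon 6 (Ile): best is AUC at 38.7.
Codon 7 (Cys): best is UGU at 30.1.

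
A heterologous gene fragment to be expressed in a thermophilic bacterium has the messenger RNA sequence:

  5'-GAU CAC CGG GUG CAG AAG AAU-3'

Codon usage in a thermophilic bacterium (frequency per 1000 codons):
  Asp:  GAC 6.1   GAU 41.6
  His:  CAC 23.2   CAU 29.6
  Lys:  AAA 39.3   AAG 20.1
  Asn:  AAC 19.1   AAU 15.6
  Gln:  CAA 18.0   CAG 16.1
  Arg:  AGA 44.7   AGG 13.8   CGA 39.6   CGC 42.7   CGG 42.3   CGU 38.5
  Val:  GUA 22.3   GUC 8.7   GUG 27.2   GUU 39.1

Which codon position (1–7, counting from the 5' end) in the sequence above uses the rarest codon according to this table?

7

Codon 1 GAU (Asp): 41.6 per 1000.
Codon 2 CAC (His): 23.2 per 1000.
Codon 3 CGG (Arg): 42.3 per 1000.
Codon 4 GUG (Val): 27.2 per 1000.
Codon 5 CAG (Gln): 16.1 per 1000.
Codon 6 AAG (Lys): 20.1 per 1000.
Codon 7 AAU (Asn): 15.6 per 1000.
Lowest frequency is 15.6 at codon 7.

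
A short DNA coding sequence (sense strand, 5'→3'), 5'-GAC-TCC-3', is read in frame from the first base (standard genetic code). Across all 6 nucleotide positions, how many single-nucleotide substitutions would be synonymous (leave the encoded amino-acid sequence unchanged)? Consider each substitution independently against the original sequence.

Codon 1 (GAC, Asp): 1 synonymous substitution.
Codon 2 (TCC, Ser): 3 synonymous substitutions.
Total: 1 + 3 = 4.

4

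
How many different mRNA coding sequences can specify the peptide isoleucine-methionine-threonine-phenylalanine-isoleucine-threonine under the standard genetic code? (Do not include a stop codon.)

Ile: 3 codons.
Met: 1 codon.
Thr: 4 codons.
Phe: 2 codons.
Ile: 3 codons.
Thr: 4 codons.
3 × 1 × 4 × 2 × 3 × 4 = 288.

288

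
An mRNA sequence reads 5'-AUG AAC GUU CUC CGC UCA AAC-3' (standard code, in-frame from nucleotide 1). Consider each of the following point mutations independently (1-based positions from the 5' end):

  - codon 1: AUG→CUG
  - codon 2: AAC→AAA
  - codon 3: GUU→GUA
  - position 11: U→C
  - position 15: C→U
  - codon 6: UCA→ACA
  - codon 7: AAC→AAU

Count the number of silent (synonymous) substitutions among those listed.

3

Codon 1: AUG (Met) → CUG (Leu) — missense.
Codon 2: AAC (Asn) → AAA (Lys) — missense.
Codon 3: GUU (Val) → GUA (Val) — synonymous.
Codon 4: CUC (Leu) → CCC (Pro) — missense.
Codon 5: CGC (Arg) → CGU (Arg) — synonymous.
Codon 6: UCA (Ser) → ACA (Thr) — missense.
Codon 7: AAC (Asn) → AAU (Asn) — synonymous.
Synonymous: 3 of 7.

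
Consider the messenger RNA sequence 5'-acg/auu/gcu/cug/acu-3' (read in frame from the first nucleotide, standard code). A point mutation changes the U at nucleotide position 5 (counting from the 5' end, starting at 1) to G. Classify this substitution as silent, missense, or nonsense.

missense

Position 5 falls in codon 2: AUU → Ile.
After the substitution the codon is AGU → Ser.
Ile ≠ Ser, so this is a missense mutation.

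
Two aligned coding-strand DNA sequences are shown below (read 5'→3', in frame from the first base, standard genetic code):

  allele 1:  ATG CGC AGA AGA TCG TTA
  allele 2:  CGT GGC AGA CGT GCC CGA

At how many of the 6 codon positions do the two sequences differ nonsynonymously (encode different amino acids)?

4

Codon 1: ATG Met / CGT Arg — nonsynonymous.
Codon 2: CGC Arg / GGC Gly — nonsynonymous.
Codon 3: AGA Arg / AGA Arg — identical.
Codon 4: AGA Arg / CGT Arg — synonymous.
Codon 5: TCG Ser / GCC Ala — nonsynonymous.
Codon 6: TTA Leu / CGA Arg — nonsynonymous.
Nonsynonymous differences: 4.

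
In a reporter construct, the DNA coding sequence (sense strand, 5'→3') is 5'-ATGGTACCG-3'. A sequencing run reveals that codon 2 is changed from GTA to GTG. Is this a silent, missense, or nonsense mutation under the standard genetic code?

silent

Position 6 falls in codon 2: GTA → Val.
After the substitution the codon is GTG → Val.
Both encode Val, so the change is synonymous.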